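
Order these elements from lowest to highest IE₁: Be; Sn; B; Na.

Na, Sn, B, Be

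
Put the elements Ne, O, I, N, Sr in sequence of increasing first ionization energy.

N is in period 2, group 15; O is in period 2, group 16; Ne is in period 2, group 18; Sr is in period 5, group 2; I is in period 5, group 17.
Removing the outermost electron gets harder across a period and easier down a group.
Here both period and group differ, so the two effects have to be weighed against each other.
I > Sr: I lies to the right of Sr in period 5, so the across-period effect alone puts I higher.
O > I: period and group pull opposite ways; the down-group shift dominates (1314 vs 1008 kJ/mol).
N > O: this pair runs against the simple trend — see the exception note.
Ne > N: Ne lies to the right of N in period 2, so the across-period effect alone puts Ne higher.
Note the exception: N has a higher first ionization energy than O, contrary to the simple trend — pairing an electron in O's 2p⁴ costs repulsion energy, so O ionizes more easily than half-filled N (2p³).
Tabulated first ionization energy (kJ/mol): N 1402, O 1314, Ne 2081, Sr 550, I 1008.
So from lowest to highest: Sr < I < O < N < Ne.

Sr < I < O < N < Ne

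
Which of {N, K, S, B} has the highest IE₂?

K

The second ionization energy removes an electron from the +1 ion. For each element: N⁺ still has 4 valence electrons; K⁺ is the bare [Ar] core; S⁺ still has 5 valence electrons; B⁺ still has 2 valence electrons.
Breaking into a closed-shell core is much more expensive than removing a leftover valence electron — K has the largest IE_2 here.
Valence configurations: N⁺ [He]2s²2p², S⁺ [Ne]3s²3p³, B⁺ [He]2s².
Approximate IE_2 values (kJ/mol): N 2856, K 3052, S 2252, B 2427.
Putting it together, IE_2: S < B < N < K.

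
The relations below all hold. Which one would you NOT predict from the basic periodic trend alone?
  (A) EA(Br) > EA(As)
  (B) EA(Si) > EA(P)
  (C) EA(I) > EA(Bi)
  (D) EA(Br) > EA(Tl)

The general trend: electron affinity increases across a period and decreases down a group.
(A) Br (period 4, group 17) vs As (period 4, group 15): the stated order agrees with the simple trend.
(B) Si (period 3, group 14) vs P (period 3, group 15): the stated order contradicts the simple trend.
(C) I (period 5, group 17) vs Bi (period 6, group 15): the stated order agrees with the simple trend.
(D) Br (period 4, group 17) vs Tl (period 6, group 13): the stated order agrees with the simple trend.
The exception is (B): adding an electron to P's half-filled 3p³ is unfavourable, so Si (3p²) has the more exothermic EA.

(B)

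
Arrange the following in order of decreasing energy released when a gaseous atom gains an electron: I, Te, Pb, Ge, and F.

F > I > Te > Ge > Pb

F is in period 2, group 17; Ge is in period 4, group 14; Te is in period 5, group 16; I is in period 5, group 17; Pb is in period 6, group 14.
EA tends to increase across a period and decrease down a group, though the pattern is less regular than for IE or radius.
These span different periods and groups, so the two trends combine.
Ge > Pb: they share group 14; the group trend gives Ge the larger value.
Te > Ge: the two effects oppose for this pair; the across-period effect wins (190 vs 119 kJ/mol).
I > Te: both are in period 5; the period trend gives I the larger value.
F > I: F sits above I in group 17, so the down-group effect alone puts F higher.
Approximate values (kJ/mol): F 328, Ge 119, Te 190, I 295, Pb 35.
So from highest to lowest: F > I > Te > Ge > Pb.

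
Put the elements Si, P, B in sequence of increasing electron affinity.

B < P < Si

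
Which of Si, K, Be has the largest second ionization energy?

K

The second ionization energy removes an electron from the +1 ion. For each element: Si⁺ still has 3 valence electrons; K⁺ is the bare [Ar] core; Be⁺ still has 1 valence electron.
Breaking into a closed-shell core is much more expensive than removing a leftover valence electron — K has the largest IE_2 here.
Valence configurations: Si⁺ [Ne]3s²3p¹, Be⁺ [He]2s¹.
The numbers (kJ/mol): Si 1577, K 3052, Be 1757.
Putting it together, IE_2: Si < Be < K.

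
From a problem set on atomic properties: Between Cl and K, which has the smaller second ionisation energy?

Cl

Consider each +1 ion: Cl⁺ still has 6 valence electrons; K⁺ is the bare [Ar] core.
Core electrons are held far more tightly than valence electrons, so K tops the IE_2 order.
Approximate IE_2 values (kJ/mol): Cl 2298, K 3052.
So the second ionization energies run Cl < K.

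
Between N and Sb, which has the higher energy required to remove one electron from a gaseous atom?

N is in period 2, group 15; Sb is in period 5, group 15.
Across a period the outer electron is held more tightly (higher IE₁); down a group it sits in a higher shell, more shielded, and comes off more easily.
All are in group 15, so first ionization energy increases up the group.
So N has the higher energy required to remove one electron from a gaseous atom (N > Sb).

N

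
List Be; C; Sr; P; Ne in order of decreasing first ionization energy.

Be is in period 2, group 2; C is in period 2, group 14; Ne is in period 2, group 18; P is in period 3, group 15; Sr is in period 5, group 2.
Removing the outermost electron gets harder across a period and easier down a group.
These span different periods and groups, so the two trends combine.
Be > Sr: Be sits above Sr in group 2, so the down-group effect alone puts Be higher.
P > Be: period and group pull opposite ways; the across-period shift dominates (1012 vs 900 kJ/mol).
C > P: period and group pull opposite ways; the down-group shift dominates (1086 vs 1012 kJ/mol).
Ne > C: both are in period 2; the period trend gives Ne the larger value.
Approximate values (kJ/mol): Be 900, C 1086, Ne 2081, P 1012, Sr 550.
So from highest to lowest: Ne > C > P > Be > Sr.

Ne, C, P, Be, Sr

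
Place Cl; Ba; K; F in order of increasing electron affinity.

Ba < K < F < Cl

F is in period 2, group 17; Cl is in period 3, group 17; K is in period 4, group 1; Ba is in period 6, group 2.
EA tends to increase across a period and decrease down a group, though the pattern is less regular than for IE or radius.
Neither a single period nor a single group — weigh both effects.
K > Ba: the two effects oppose for this pair; the down-group effect wins (48 vs 14 kJ/mol).
F > K: both effects reinforce here, so F is clearly the higher of the two.
Cl > F: this pair runs against the simple trend — see the exception note.
Note the exception: Cl has a higher electron affinity than F, contrary to the simple trend — F's small 2p subshell makes the incoming electron feel strong e⁻–e⁻ repulsion, so Cl actually releases more energy on gaining an electron.
Tabulated electron affinity (kJ/mol): F 328, Cl 349, K 48, Ba 14.
So from lowest to highest: Ba < K < F < Cl.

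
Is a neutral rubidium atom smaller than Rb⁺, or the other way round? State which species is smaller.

Forming Rb⁺ removes 1 electron from Rb. Fewer electrons for the same nuclear charge means less shielding and a higher Z_eff on the remaining electrons, and for main-group metals the entire outer shell is lost.
A cation is smaller than its parent atom: Rb⁺ < Rb.

Rb⁺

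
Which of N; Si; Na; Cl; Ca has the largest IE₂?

Na

The second ionization energy removes an electron from the +1 ion. For each element: N⁺ still has 4 valence electrons; Si⁺ still has 3 valence electrons; Na⁺ is the bare [Ne] core; Cl⁺ still has 6 valence electrons; Ca⁺ still has 1 valence electron.
Breaking into a closed-shell core is much more expensive than removing a leftover valence electron — Na has the largest IE_2 here.
Valence configurations: N⁺ [He]2s²2p², Si⁺ [Ne]3s²3p¹, Cl⁺ [Ne]3s²3p⁴, Ca⁺ [Ar]4s¹.
Tabulated IE_2 (kJ/mol): N 2856, Si 1577, Na 4562, Cl 2298, Ca 1145.
Putting it together, IE_2: Ca < Si < Cl < N < Na.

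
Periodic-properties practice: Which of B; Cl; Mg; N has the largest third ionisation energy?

The third ionization energy removes an electron from the +2 ion. For each element: B²⁺ still has 1 valence electron; Cl²⁺ still has 5 valence electrons; Mg²⁺ is the bare [Ne] core; N²⁺ still has 3 valence electrons.
Pulling an electron out of a noble-gas core costs far more than removing a remaining valence electron, so Mg sits at the high end of IE_3.
Valence configurations: B²⁺ [He]2s¹, Cl²⁺ [Ne]3s²3p³, N²⁺ [He]2s²2p¹.
The numbers (kJ/mol): B 3660, Cl 3822, Mg 7733, N 4578.
Putting it together, IE_3: B < Cl < N < Mg.

Mg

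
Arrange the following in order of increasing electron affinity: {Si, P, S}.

P, Si, S

Electron affinity generally becomes more exothermic across a period toward the halogens and less exothermic down a group.
All lie in period 3; the across-period trend (electron affinity increases left to right) applies, with the exception below.
Note the exception: Si has a higher electron affinity than P, contrary to the simple trend — adding an electron to P's half-filled 3p³ is unfavourable, so Si (3p²) has the more exothermic EA.
For reference (kJ/mol): Si 134, P 72, S 200.
So from lowest to highest: P < Si < S.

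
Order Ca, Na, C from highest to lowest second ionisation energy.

The second ionization energy removes an electron from the +1 ion. For each element: Ca⁺ still has 1 valence electron; Na⁺ is the bare [Ne] core; C⁺ still has 3 valence electrons.
Core electrons are held far more tightly than valence electrons, so Na tops the IE_2 order.
Valence configurations: Ca⁺ [Ar]4s¹, C⁺ [He]2s²2p¹.
Approximate IE_2 values (kJ/mol): Ca 1145, Na 4562, C 2353.
Overall IE_2 order: Ca < C < Na.

Na > C > Ca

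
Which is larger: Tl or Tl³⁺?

Forming Tl³⁺ removes 3 electrons from Tl. Fewer electrons for the same nuclear charge means less shielding and a higher Z_eff on the remaining electrons, and for main-group metals the entire outer shell is lost.
A cation is smaller than its parent atom: Tl³⁺ < Tl.

Tl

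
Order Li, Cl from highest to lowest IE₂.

Li, Cl

Consider each +1 ion: Li⁺ is the bare [He] core; Cl⁺ still has 6 valence electrons.
Core electrons are held far more tightly than valence electrons, so Li tops the IE_2 order.
Tabulated IE_2 (kJ/mol): Li 7298, Cl 2298.
So the second ionization energies run Cl < Li.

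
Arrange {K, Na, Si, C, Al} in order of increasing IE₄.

Consider each +3 ion: K³⁺ is already 2 electrons into the core; Na³⁺ is already 2 electrons into the core; Si³⁺ still has 1 valence electron; C³⁺ still has 1 valence electron; Al³⁺ is the bare [Ne] core.
Usually core removal costs more than valence removal, but here the competition is close: a tightly held n=2 valence electron can cost more to remove than an n=3 core electron, so the actual values have to decide it.
Valence configurations: Si³⁺ [Ne]3s¹, C³⁺ [He]2s¹.
Tabulated IE_4 (kJ/mol): K 5877, Na 9543, Si 4356, C 6223, Al 11577.
Overall IE_4 order: Si < K < C < Na < Al.

Si, K, C, Na, Al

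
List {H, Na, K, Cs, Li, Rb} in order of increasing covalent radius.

H is in period 1, group 1; Li is in period 2, group 1; Na is in period 3, group 1; K is in period 4, group 1; Rb is in period 5, group 1; Cs is in period 6, group 1.
Radius decreases left→right (rising Z_eff, same n) and increases top→bottom (higher n).
All are in group 1, so atomic radius increases down the group.
So from smallest to largest: H < Li < Na < K < Rb < Cs.

H < Li < Na < K < Rb < Cs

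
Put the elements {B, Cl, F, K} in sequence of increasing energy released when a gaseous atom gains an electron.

EA tends to increase across a period and decrease down a group, though the pattern is less regular than for IE or radius.
Here both period and group differ, so the two effects have to be weighed against each other.
K > B: this pair runs against the simple trend — see the exception note.
F > K: relative to K, both the across-period and down-group shifts push F's electron affinity up.
Cl > F: this pair runs against the simple trend — see the exception note.
Note the exception: K has a higher electron affinity than B, contrary to the simple trend — B's ns²np¹ configuration gives only a small electron affinity — the sparsely filled np subshell binds an added electron weakly.
Note the exception: Cl has a higher electron affinity than F, contrary to the simple trend — F's small 2p subshell makes the incoming electron feel strong e⁻–e⁻ repulsion, so Cl actually releases more energy on gaining an electron.
For reference (kJ/mol): B 27, F 328, Cl 349, K 48.
So from lowest to highest: B < K < F < Cl.

B < K < F < Cl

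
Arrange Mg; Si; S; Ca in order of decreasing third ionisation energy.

Mg > Ca > S > Si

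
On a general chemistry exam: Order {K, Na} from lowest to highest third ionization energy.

K < Na

The third ionization energy removes an electron from the +2 ion. For each element: K²⁺ is already 1 electron into the core; Na²⁺ is already 1 electron into the core.
All of these are removing an electron from a noble-gas core or deeper; the smaller core (lower principal quantum number) is held far more tightly, and within a period the higher nuclear charge binds the same core more tightly.
Approximate IE_3 values (kJ/mol): K 4420, Na 6910.
Hence IE_3: K < Na.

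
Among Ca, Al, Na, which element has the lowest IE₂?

IE_2 is the cost of taking one more electron from the +1 cation: Ca⁺ still has 1 valence electron; Al⁺ still has 2 valence electrons; Na⁺ is the bare [Ne] core.
Core electrons are held far more tightly than valence electrons, so Na tops the IE_2 order.
Valence configurations: Ca⁺ [Ar]4s¹, Al⁺ [Ne]3s².
Approximate IE_2 values (kJ/mol): Ca 1145, Al 1817, Na 4562.
So the second ionization energies run Ca < Al < Na.

Ca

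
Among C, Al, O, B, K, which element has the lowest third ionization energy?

Al

After 2 electrons have been removed, what remains? C²⁺ still has 2 valence electrons; Al²⁺ still has 1 valence electron; O²⁺ still has 4 valence electrons; B²⁺ still has 1 valence electron; K²⁺ is already 1 electron into the core.
Usually core removal costs more than valence removal, but here the competition is close: a tightly held n=2 valence electron can cost more to remove than an n=3 core electron, so the actual values have to decide it.
Valence configurations: C²⁺ [He]2s², Al²⁺ [Ne]3s¹, O²⁺ [He]2s²2p², B²⁺ [He]2s¹.
Approximate IE_3 values (kJ/mol): C 4620, Al 2745, O 5300, B 3660, K 4420.
So the third ionization energies run Al < B < K < C < O.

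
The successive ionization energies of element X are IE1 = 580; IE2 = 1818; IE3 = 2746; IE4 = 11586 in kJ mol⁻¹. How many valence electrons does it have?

Look for the largest jump between consecutive ionization energies: IE4/IE3 ≈ 4.2, far larger than any earlier ratio.
That jump marks the point where a core electron is being removed. So the atom has 3 valence electrons.

3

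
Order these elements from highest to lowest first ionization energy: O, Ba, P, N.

IE₁ increases left→right with effective nuclear charge and decreases top→bottom as the valence shell moves farther out.
Neither a single period nor a single group — weigh both effects.
P > Ba: both effects reinforce here, so P is clearly the higher of the two.
O > P: relative to P, both the across-period and down-group shifts push O's first ionization energy up.
N > O: this pair runs against the simple trend — see the exception note.
Note the exception: N has a higher first ionization energy than O, contrary to the simple trend — pairing an electron in O's 2p⁴ costs repulsion energy, so O ionizes more easily than half-filled N (2p³).
Approximate values (kJ/mol): N 1402, O 1314, P 1012, Ba 503.
So from highest to lowest: N > O > P > Ba.

N, O, P, Ba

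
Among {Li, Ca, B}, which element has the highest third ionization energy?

Consider each +2 ion: Li²⁺ is already 1 electron into the core; Ca²⁺ is the bare [Ar] core; B²⁺ still has 1 valence electron.
Core electrons are held far more tightly than valence electrons, so Ca and Li top the IE_3 order.
The numbers (kJ/mol): Li 11815, Ca 4912, B 3660.
So the third ionization energies run B < Ca < Li.

Li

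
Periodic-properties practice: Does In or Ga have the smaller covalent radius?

Ga

Ga is in period 4, group 13; In is in period 5, group 13.
Moving right in a period, electrons are added to the same shell under a stronger nuclear pull, so atoms get smaller; moving down, a new shell is opened and atoms get larger.
All are in group 13, so atomic radius increases down the group.
So Ga has the smaller covalent radius (Ga < In).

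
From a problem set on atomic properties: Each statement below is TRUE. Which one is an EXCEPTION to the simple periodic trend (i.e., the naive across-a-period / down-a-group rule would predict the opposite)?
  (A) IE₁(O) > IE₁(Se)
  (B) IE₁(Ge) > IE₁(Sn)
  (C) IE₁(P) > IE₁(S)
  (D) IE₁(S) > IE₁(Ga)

The general trend: IE₁ increases across a period and decreases down a group.
(A) O (period 2, group 16) vs Se (period 4, group 16): the stated order agrees with the simple trend.
(B) Ge (period 4, group 14) vs Sn (period 5, group 14): the stated order agrees with the simple trend.
(C) P (period 3, group 15) vs S (period 3, group 16): the stated order contradicts the simple trend.
(D) S (period 3, group 16) vs Ga (period 4, group 13): the stated order agrees with the simple trend.
The exception is (C): S (3p⁴) ionizes more easily than half-filled P (3p³) because the paired 3p electron in S is pushed out by e⁻–e⁻ repulsion.

(C)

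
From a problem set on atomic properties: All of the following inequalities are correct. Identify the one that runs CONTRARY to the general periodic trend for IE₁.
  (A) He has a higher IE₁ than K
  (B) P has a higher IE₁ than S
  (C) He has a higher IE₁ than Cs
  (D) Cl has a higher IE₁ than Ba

(B)

The general trend: IE₁ increases across a period and decreases down a group.
(A) He (period 1, group 18) vs K (period 4, group 1): the stated order agrees with the simple trend.
(B) P (period 3, group 15) vs S (period 3, group 16): the stated order contradicts the simple trend.
(C) He (period 1, group 18) vs Cs (period 6, group 1): the stated order agrees with the simple trend.
(D) Cl (period 3, group 17) vs Ba (period 6, group 2): the stated order agrees with the simple trend.
The exception is (B): S (3p⁴) ionizes more easily than half-filled P (3p³) because the paired 3p electron in S is pushed out by e⁻–e⁻ repulsion.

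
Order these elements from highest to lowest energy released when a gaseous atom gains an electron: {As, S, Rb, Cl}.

Atoms with high Z_eff and room in the valence shell (especially the halogens) have the most exothermic electron affinities.
These span different periods and groups, so the two trends combine.
As > Rb: relative to Rb, both the across-period and down-group shifts push As's electron affinity up.
S > As: relative to As, both the across-period and down-group shifts push S's electron affinity up.
Cl > S: both are in period 3; the period trend gives Cl the larger value.
Tabulated electron affinity (kJ/mol): S 200, Cl 349, As 78, Rb 47.
So from highest to lowest: Cl > S > As > Rb.

Cl > S > As > Rb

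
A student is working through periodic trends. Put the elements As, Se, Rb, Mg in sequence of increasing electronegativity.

Rb < Mg < As < Se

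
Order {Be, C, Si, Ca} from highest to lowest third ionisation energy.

Be > Ca > C > Si

After 2 electrons have been removed, what remains? Be²⁺ is the bare [He] core; C²⁺ still has 2 valence electrons; Si²⁺ still has 2 valence electrons; Ca²⁺ is the bare [Ar] core.
Core electrons are held far more tightly than valence electrons, so Ca and Be top the IE_3 order.
Valence configurations: C²⁺ [He]2s², Si²⁺ [Ne]3s².
The numbers (kJ/mol): Be 14849, C 4620, Si 3232, Ca 4912.
Hence IE_3: Si < C < Ca < Be.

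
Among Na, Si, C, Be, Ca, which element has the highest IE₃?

IE_3 is the cost of taking one more electron from the +2 cation: Na²⁺ is already 1 electron into the core; Si²⁺ still has 2 valence electrons; C²⁺ still has 2 valence electrons; Be²⁺ is the bare [He] core; Ca²⁺ is the bare [Ar] core.
Pulling an electron out of a noble-gas core costs far more than removing a remaining valence electron, so Ca, Na and Be sit at the high end of IE_3.
Valence configurations: Si²⁺ [Ne]3s², C²⁺ [He]2s².
Tabulated IE_3 (kJ/mol): Na 6910, Si 3232, C 4620, Be 14849, Ca 4912.
Putting it together, IE_3: Si < C < Ca < Na < Be.

Be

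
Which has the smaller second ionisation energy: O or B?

B

IE_2 is the cost of taking one more electron from the +1 cation: O⁺ still has 5 valence electrons; B⁺ still has 2 valence electrons.
All are still removing valence electrons, so compare the +1 ions as you would atoms: IE_2 generally rises across a period (higher Z_eff) and falls down a group (larger shell), subject to the usual subshell exceptions.
Valence configurations: O⁺ [He]2s²2p³, B⁺ [He]2s².
The numbers (kJ/mol): O 3388, B 2427.
So the second ionization energies run B < O.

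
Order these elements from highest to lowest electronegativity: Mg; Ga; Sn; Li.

Sn > Ga > Mg > Li

Li is in period 2, group 1; Mg is in period 3, group 2; Ga is in period 4, group 13; Sn is in period 5, group 14.
Atoms toward the upper right of the periodic table pull bonding electrons most strongly.
These sit on a diagonal, where the across-period and down-group effects partly cancel.
Mg > Li: period and group pull opposite ways; the across-period shift dominates (1.31 vs 0.98).
Ga > Mg: period and group pull opposite ways; the across-period shift dominates (1.81 vs 1.31).
Sn > Ga: the two effects oppose for this pair; the across-period effect wins (1.96 vs 1.81).
For reference (Pauling): Li 0.98, Mg 1.31, Ga 1.81, Sn 1.96.
So from highest to lowest: Sn > Ga > Mg > Li.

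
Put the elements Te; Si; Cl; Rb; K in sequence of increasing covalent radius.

Cl < Si < Te < K < Rb

Si is in period 3, group 14; Cl is in period 3, group 17; K is in period 4, group 1; Rb is in period 5, group 1; Te is in period 5, group 16.
Atomic radius shrinks across a period as nuclear charge pulls the same shell inward, and grows down a group as new shells are added.
Here both period and group differ, so the two effects have to be weighed against each other.
Si > Cl: Si lies to the left of Cl in period 3, so the across-period effect alone puts Si larger.
Te > Si: period and group pull opposite ways; the down-group shift dominates (136 vs 116 pm).
K > Te: period and group pull opposite ways; the across-period shift dominates (196 vs 136 pm).
Rb > K: they share group 1; the group trend gives Rb the larger value.
Approximate values (pm): Si 116, Cl 99, K 196, Rb 210, Te 136.
So from smallest to largest: Cl < Si < Te < K < Rb.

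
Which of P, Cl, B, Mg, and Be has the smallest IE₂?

IE_2 is the cost of taking one more electron from the +1 cation: P⁺ still has 4 valence electrons; Cl⁺ still has 6 valence electrons; B⁺ still has 2 valence electrons; Mg⁺ still has 1 valence electron; Be⁺ still has 1 valence electron.
All are still removing valence electrons, so compare the +1 ions as you would atoms: IE_2 generally rises across a period (higher Z_eff) and falls down a group (larger shell), subject to the usual subshell exceptions.
Valence configurations: P⁺ [Ne]3s²3p², Cl⁺ [Ne]3s²3p⁴, B⁺ [He]2s², Mg⁺ [Ne]3s¹, Be⁺ [He]2s¹.
Tabulated IE_2 (kJ/mol): P 1907, Cl 2298, B 2427, Mg 1451, Be 1757.
So the second ionization energies run Mg < Be < P < Cl < B.

Mg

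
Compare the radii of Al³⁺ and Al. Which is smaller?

Al³⁺

Forming Al³⁺ removes 3 electrons from Al. Fewer electrons for the same nuclear charge means less shielding and a higher Z_eff on the remaining electrons, and for main-group metals the entire outer shell is lost.
A cation is smaller than its parent atom: Al³⁺ < Al.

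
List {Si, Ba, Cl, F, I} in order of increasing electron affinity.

Ba, Si, I, F, Cl

F is in period 2, group 17; Si is in period 3, group 14; Cl is in period 3, group 17; I is in period 5, group 17; Ba is in period 6, group 2.
Atoms with high Z_eff and room in the valence shell (especially the halogens) have the most exothermic electron affinities.
Here both period and group differ, so the two effects have to be weighed against each other.
Si > Ba: relative to Ba, both the across-period and down-group shifts push Si's electron affinity up.
I > Si: period and group pull opposite ways; the across-period shift dominates (295 vs 134 kJ/mol).
F > I: F sits above I in group 17, so the down-group effect alone puts F higher.
Cl > F: this pair runs against the simple trend — see the exception note.
Note the exception: Cl has a higher electron affinity than F, contrary to the simple trend — F's small 2p subshell makes the incoming electron feel strong e⁻–e⁻ repulsion, so Cl actually releases more energy on gaining an electron.
Approximate values (kJ/mol): F 328, Si 134, Cl 349, I 295, Ba 14.
So from lowest to highest: Ba < Si < I < F < Cl.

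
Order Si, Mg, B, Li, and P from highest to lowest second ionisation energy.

The second ionization energy removes an electron from the +1 ion. For each element: Si⁺ still has 3 valence electrons; Mg⁺ still has 1 valence electron; B⁺ still has 2 valence electrons; Li⁺ is the bare [He] core; P⁺ still has 4 valence electrons.
Core electrons are held far more tightly than valence electrons, so Li tops the IE_2 order.
Valence configurations: Si⁺ [Ne]3s²3p¹, Mg⁺ [Ne]3s¹, B⁺ [He]2s², P⁺ [Ne]3s²3p².
Approximate IE_2 values (kJ/mol): Si 1577, Mg 1451, B 2427, Li 7298, P 1907.
Hence IE_2: Mg < Si < P < B < Li.

Li > B > P > Si > Mg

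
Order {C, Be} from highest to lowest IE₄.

Be > C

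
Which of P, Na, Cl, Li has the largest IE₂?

Li

After 1 electron has been removed, what remains? P⁺ still has 4 valence electrons; Na⁺ is the bare [Ne] core; Cl⁺ still has 6 valence electrons; Li⁺ is the bare [He] core.
Breaking into a closed-shell core is much more expensive than removing a leftover valence electron — Na and Li have the largest IE_2 here.
Valence configurations: P⁺ [Ne]3s²3p², Cl⁺ [Ne]3s²3p⁴.
Approximate IE_2 values (kJ/mol): P 1907, Na 4562, Cl 2298, Li 7298.
So the second ionization energies run P < Cl < Na < Li.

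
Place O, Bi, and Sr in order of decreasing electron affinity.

O, Bi, Sr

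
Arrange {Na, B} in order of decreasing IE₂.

Consider each +1 ion: Na⁺ is the bare [Ne] core; B⁺ still has 2 valence electrons.
Pulling an electron out of a noble-gas core costs far more than removing a remaining valence electron, so Na sits at the high end of IE_2.
The numbers (kJ/mol): Na 4562, B 2427.
So the second ionization energies run B < Na.

Na > B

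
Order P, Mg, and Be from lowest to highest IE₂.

The second ionization energy removes an electron from the +1 ion. For each element: P⁺ still has 4 valence electrons; Mg⁺ still has 1 valence electron; Be⁺ still has 1 valence electron.
All are still removing valence electrons, so compare the +1 ions as you would atoms: IE_2 generally rises across a period (higher Z_eff) and falls down a group (larger shell), subject to the usual subshell exceptions.
Valence configurations: P⁺ [Ne]3s²3p², Mg⁺ [Ne]3s¹, Be⁺ [He]2s¹.
Approximate IE_2 values (kJ/mol): P 1907, Mg 1451, Be 1757.
Overall IE_2 order: Mg < Be < P.

Mg < Be < P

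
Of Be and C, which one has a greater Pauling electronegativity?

C

Electronegativity increases across a period and decreases down a group, tracking effective nuclear charge and atomic size.
All lie in period 2, so electronegativity increases left to right.
So C has the greater Pauling electronegativity (C > Be).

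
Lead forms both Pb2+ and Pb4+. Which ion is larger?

Both ions have Z = 82 protons, but Pb4+ has lost more electrons, so its remaining electrons feel a larger effective nuclear charge per electron and are pulled in more tightly.
Higher positive charge → smaller ion, so Pb2+ > Pb4+.

Pb2+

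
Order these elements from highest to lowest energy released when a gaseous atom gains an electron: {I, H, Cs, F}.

H is in period 1, group 1; F is in period 2, group 17; I is in period 5, group 17; Cs is in period 6, group 1.
Atoms with high Z_eff and room in the valence shell (especially the halogens) have the most exothermic electron affinities.
Neither a single period nor a single group — weigh both effects.
H > Cs: they share group 1; the group trend gives H the larger value.
I > H: period and group pull opposite ways; the across-period shift dominates (295 vs 73 kJ/mol).
F > I: F sits above I in group 17, so the down-group effect alone puts F higher.
Tabulated electron affinity (kJ/mol): H 73, F 328, I 295, Cs 46.
So from highest to lowest: F > I > H > Cs.

F > I > H > Cs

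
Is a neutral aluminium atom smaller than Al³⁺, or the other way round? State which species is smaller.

Forming Al³⁺ removes 3 electrons from Al. Fewer electrons for the same nuclear charge means less shielding and a higher Z_eff on the remaining electrons, and for main-group metals the entire outer shell is lost.
A cation is smaller than its parent atom: Al³⁺ < Al.

Al³⁺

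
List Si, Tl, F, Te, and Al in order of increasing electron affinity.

F is in period 2, group 17; Al is in period 3, group 13; Si is in period 3, group 14; Te is in period 5, group 16; Tl is in period 6, group 13.
EA tends to increase across a period and decrease down a group, though the pattern is less regular than for IE or radius.
Neither a single period nor a single group — weigh both effects.
Al > Tl: they share group 13; the group trend gives Al the larger value.
Si > Al: Si lies to the right of Al in period 3, so the across-period effect alone puts Si higher.
Te > Si: period and group pull opposite ways; the across-period shift dominates (190 vs 134 kJ/mol).
F > Te: both effects reinforce here, so F is clearly the higher of the two.
For reference (kJ/mol): F 328, Al 42, Si 134, Te 190, Tl 19.
So from lowest to highest: Tl < Al < Si < Te < F.

Tl < Al < Si < Te < F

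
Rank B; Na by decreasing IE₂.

After 1 electron has been removed, what remains? B⁺ still has 2 valence electrons; Na⁺ is the bare [Ne] core.
Pulling an electron out of a noble-gas core costs far more than removing a remaining valence electron, so Na sits at the high end of IE_2.
The numbers (kJ/mol): B 2427, Na 4562.
Putting it together, IE_2: B < Na.

Na > B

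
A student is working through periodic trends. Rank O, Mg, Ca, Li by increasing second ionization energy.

Ca, Mg, O, Li

IE_2 is the cost of taking one more electron from the +1 cation: O⁺ still has 5 valence electrons; Mg⁺ still has 1 valence electron; Ca⁺ still has 1 valence electron; Li⁺ is the bare [He] core.
Breaking into a closed-shell core is much more expensive than removing a leftover valence electron — Li has the largest IE_2 here.
Valence configurations: O⁺ [He]2s²2p³, Mg⁺ [Ne]3s¹, Ca⁺ [Ar]4s¹.
Tabulated IE_2 (kJ/mol): O 3388, Mg 1451, Ca 1145, Li 7298.
Putting it together, IE_2: Ca < Mg < O < Li.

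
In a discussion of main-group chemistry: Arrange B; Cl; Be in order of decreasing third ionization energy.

Be > Cl > B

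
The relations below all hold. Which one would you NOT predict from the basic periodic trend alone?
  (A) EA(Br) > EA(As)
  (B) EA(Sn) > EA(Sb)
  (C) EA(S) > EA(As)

(B)

The general trend: electron affinity increases across a period and decreases down a group.
(A) Br (period 4, group 17) vs As (period 4, group 15): the stated order agrees with the simple trend.
(B) Sn (period 5, group 14) vs Sb (period 5, group 15): the stated order contradicts the simple trend.
(C) S (period 3, group 16) vs As (period 4, group 15): the stated order agrees with the simple trend.
The exception is (B): adding an electron to Sb's half-filled 5p³ is unfavourable, so Sn has the more exothermic EA.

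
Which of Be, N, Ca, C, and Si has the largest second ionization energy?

N

IE_2 is the cost of taking one more electron from the +1 cation: Be⁺ still has 1 valence electron; N⁺ still has 4 valence electrons; Ca⁺ still has 1 valence electron; C⁺ still has 3 valence electrons; Si⁺ still has 3 valence electrons.
All are still removing valence electrons, so compare the +1 ions as you would atoms: IE_2 generally rises across a period (higher Z_eff) and falls down a group (larger shell), subject to the usual subshell exceptions.
Valence configurations: Be⁺ [He]2s¹, N⁺ [He]2s²2p², Ca⁺ [Ar]4s¹, C⁺ [He]2s²2p¹, Si⁺ [Ne]3s²3p¹.
The numbers (kJ/mol): Be 1757, N 2856, Ca 1145, C 2353, Si 1577.
Hence IE_2: Ca < Si < Be < C < N.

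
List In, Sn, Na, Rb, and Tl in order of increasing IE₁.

First ionization energy rises across a period (greater Z_eff holds electrons more tightly) and falls down a group (valence electrons are farther from the nucleus).
Neither a single period nor a single group — weigh both effects.
Na > Rb: Na sits above Rb in group 1, so the down-group effect alone puts Na higher.
In > Na: period and group pull opposite ways; the across-period shift dominates (558 vs 496 kJ/mol).
Tl > In: this pair runs against the simple trend — see the exception note.
Sn > Tl: both effects reinforce here, so Sn is clearly the higher of the two.
Note the exception: Tl has a higher first ionization energy than In, contrary to the simple trend — relativistic 6s stabilisation and poor 4f/5d shielding distort the trend for the heavy p-block elements.
For reference (kJ/mol): Na 496, Rb 403, In 558, Sn 709, Tl 589.
So from lowest to highest: Rb < Na < In < Tl < Sn.

Rb < Na < In < Tl < Sn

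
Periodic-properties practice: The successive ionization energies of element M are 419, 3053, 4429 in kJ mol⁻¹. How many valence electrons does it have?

1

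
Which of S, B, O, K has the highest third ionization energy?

O

IE_3 is the cost of taking one more electron from the +2 cation: S²⁺ still has 4 valence electrons; B²⁺ still has 1 valence electron; O²⁺ still has 4 valence electrons; K²⁺ is already 1 electron into the core.
Usually core removal costs more than valence removal, but here the competition is close: a tightly held n=2 valence electron can cost more to remove than an n=3 core electron, so the actual values have to decide it.
Valence configurations: S²⁺ [Ne]3s²3p², B²⁺ [He]2s¹, O²⁺ [He]2s²2p².
Approximate IE_3 values (kJ/mol): S 3357, B 3660, O 5300, K 4420.
Hence IE_3: S < B < K < O.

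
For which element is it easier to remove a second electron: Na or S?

S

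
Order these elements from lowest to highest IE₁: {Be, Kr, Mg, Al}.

Al, Mg, Be, Kr

Removing the outermost electron gets harder across a period and easier down a group.
Neither a single period nor a single group — weigh both effects.
Mg > Al: this pair runs against the simple trend — see the exception note.
Be > Mg: they share group 2; the group trend gives Be the larger value.
Kr > Be: period and group pull opposite ways; the across-period shift dominates (1351 vs 900 kJ/mol).
Note the exception: Mg has a higher first ionization energy than Al, contrary to the simple trend — Al's single 3p electron is easier to remove than one from Mg's filled 3s².
For reference (kJ/mol): Be 900, Mg 738, Al 578, Kr 1351.
So from lowest to highest: Al < Mg < Be < Kr.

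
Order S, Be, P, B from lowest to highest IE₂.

Consider each +1 ion: S⁺ still has 5 valence electrons; Be⁺ still has 1 valence electron; P⁺ still has 4 valence electrons; B⁺ still has 2 valence electrons.
All are still removing valence electrons, so compare the +1 ions as you would atoms: IE_2 generally rises across a period (higher Z_eff) and falls down a group (larger shell), subject to the usual subshell exceptions.
Valence configurations: S⁺ [Ne]3s²3p³, Be⁺ [He]2s¹, P⁺ [Ne]3s²3p², B⁺ [He]2s².
Tabulated IE_2 (kJ/mol): S 2252, Be 1757, P 1907, B 2427.
So the second ionization energies run Be < P < S < B.

Be, P, S, B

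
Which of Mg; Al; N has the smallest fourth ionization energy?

N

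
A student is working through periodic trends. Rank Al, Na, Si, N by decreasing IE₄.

After 3 electrons have been removed, what remains? Al³⁺ is the bare [Ne] core; Na³⁺ is already 2 electrons into the core; Si³⁺ still has 1 valence electron; N³⁺ still has 2 valence electrons.
Pulling an electron out of a noble-gas core costs far more than removing a remaining valence electron, so Na and Al sit at the high end of IE_4.
Valence configurations: Si³⁺ [Ne]3s¹, N³⁺ [He]2s².
Tabulated IE_4 (kJ/mol): Al 11577, Na 9543, Si 4356, N 7475.
Overall IE_4 order: Si < N < Na < Al.

Al > Na > N > Si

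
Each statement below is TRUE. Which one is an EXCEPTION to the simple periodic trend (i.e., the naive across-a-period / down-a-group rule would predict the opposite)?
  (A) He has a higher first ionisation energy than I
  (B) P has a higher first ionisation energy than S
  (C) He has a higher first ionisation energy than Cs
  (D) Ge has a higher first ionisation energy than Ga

The general trend: first ionisation energy increases across a period and decreases down a group.
(A) He (period 1, group 18) vs I (period 5, group 17): the stated order agrees with the simple trend.
(B) P (period 3, group 15) vs S (period 3, group 16): the stated order contradicts the simple trend.
(C) He (period 1, group 18) vs Cs (period 6, group 1): the stated order agrees with the simple trend.
(D) Ge (period 4, group 14) vs Ga (period 4, group 13): the stated order agrees with the simple trend.
The exception is (B): S (3p⁴) ionizes more easily than half-filled P (3p³) because the paired 3p electron in S is pushed out by e⁻–e⁻ repulsion.

(B)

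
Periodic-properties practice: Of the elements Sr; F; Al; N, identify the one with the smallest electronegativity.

Sr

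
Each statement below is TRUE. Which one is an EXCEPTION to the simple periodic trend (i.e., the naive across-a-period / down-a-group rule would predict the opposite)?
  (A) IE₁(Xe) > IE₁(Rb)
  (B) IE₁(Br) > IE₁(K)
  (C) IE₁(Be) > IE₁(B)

(C)

The general trend: first ionization energy increases across a period and decreases down a group.
(A) Xe (period 5, group 18) vs Rb (period 5, group 1): the stated order agrees with the simple trend.
(B) Br (period 4, group 17) vs K (period 4, group 1): the stated order agrees with the simple trend.
(C) Be (period 2, group 2) vs B (period 2, group 13): the stated order contradicts the simple trend.
The exception is (C): removing B's lone 2p electron is easier than breaking Be's filled 2s².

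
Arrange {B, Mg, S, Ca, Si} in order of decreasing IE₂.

B > S > Si > Mg > Ca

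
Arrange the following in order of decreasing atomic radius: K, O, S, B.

K, S, B, O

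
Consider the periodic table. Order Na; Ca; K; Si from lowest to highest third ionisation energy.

Consider each +2 ion: Na²⁺ is already 1 electron into the core; Ca²⁺ is the bare [Ar] core; K²⁺ is already 1 electron into the core; Si²⁺ still has 2 valence electrons.
Pulling an electron out of a noble-gas core costs far more than removing a remaining valence electron, so K, Ca and Na sit at the high end of IE_3.
Approximate IE_3 values (kJ/mol): Na 6910, Ca 4912, K 4420, Si 3232.
Putting it together, IE_3: Si < K < Ca < Na.

Si, K, Ca, Na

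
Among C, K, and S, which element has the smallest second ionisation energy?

The second ionization energy removes an electron from the +1 ion. For each element: C⁺ still has 3 valence electrons; K⁺ is the bare [Ar] core; S⁺ still has 5 valence electrons.
Core electrons are held far more tightly than valence electrons, so K tops the IE_2 order.
Valence configurations: C⁺ [He]2s²2p¹, S⁺ [Ne]3s²3p³.
Approximate IE_2 values (kJ/mol): C 2353, K 3052, S 2252.
Hence IE_2: S < C < K.

S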